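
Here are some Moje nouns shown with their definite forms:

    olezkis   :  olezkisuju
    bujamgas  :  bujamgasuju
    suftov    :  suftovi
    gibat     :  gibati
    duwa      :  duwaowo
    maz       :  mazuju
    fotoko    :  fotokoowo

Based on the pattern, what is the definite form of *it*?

The pattern is sibilance of the final sound: -uju when the stem ends in a sibilant (*olezkis*, *bujamgas*, *maz*); -i when the stem ends in a non-sibilant consonant (*suftov*, *gibat*); -owo when the stem ends in a vowel (*duwa*, *fotoko*).
*it*: final sound = /t/, a non-sibilant consonant → -i → *iti*.

iti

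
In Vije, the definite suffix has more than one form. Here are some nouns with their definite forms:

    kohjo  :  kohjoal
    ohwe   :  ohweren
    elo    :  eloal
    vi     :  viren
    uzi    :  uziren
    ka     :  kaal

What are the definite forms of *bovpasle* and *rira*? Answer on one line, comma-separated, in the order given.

bovpasleren, riraal

The suffix is conditioned by the last vowel: -ren when the last vowel of the stem is a front vowel (*ohwe*, *vi*, *uzi*); -al when the last vowel of the stem is a back vowel (*kohjo*, *elo*, *ka*).
The last vowel of *bovpasle* is /e/, which is a front vowel, so the suffix is -ren, giving *bovpasleren*.
*rira* — last vowel /a/ (a back vowel) → -al → *riraal*.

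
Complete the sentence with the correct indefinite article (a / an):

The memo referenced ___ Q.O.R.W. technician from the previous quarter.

a

The indefinite article is chosen by the initial *sound* of the following word, not its spelling.
The initialism *Q.O.R.W.* is read letter by letter; the first letter, Q, is pronounced /kjuː/, which begins with a consonant sound.
So the article is *a*: The memo referenced a Q.O.R.W. technician from the previous quarter.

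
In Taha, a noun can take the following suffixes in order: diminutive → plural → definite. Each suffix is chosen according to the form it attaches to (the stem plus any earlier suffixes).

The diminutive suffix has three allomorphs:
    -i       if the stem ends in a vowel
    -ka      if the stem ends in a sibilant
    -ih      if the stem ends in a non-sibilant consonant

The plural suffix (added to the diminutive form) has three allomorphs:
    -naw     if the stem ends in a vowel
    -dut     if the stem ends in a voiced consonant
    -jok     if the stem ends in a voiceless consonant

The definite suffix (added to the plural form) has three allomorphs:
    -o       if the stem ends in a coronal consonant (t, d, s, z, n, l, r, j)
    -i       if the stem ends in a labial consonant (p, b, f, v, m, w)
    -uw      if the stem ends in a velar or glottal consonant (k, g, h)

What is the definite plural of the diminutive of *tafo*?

tafoinawi

Since the final sound of *tafo* is /o/ (a vowel), it takes -i, giving *tafoi*.
Since the final sound of the diminutive form *tafoi* is /i/ (a vowel), it takes -naw, giving *tafoinaw*.
Since the final consonant of the plural form *tafoinaw* is /w/ (labial), it takes -i, giving *tafoinawi*.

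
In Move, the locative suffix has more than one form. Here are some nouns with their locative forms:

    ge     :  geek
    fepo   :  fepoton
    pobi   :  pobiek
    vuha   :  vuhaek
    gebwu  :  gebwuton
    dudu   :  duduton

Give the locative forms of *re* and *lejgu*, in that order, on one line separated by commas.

reek, lejguton

Looking at the last vowel of each stem: -ton when the last vowel of the stem is a rounded vowel (*fepo*, *gebwu*, *dudu*); -ek when the last vowel of the stem is an unrounded vowel (*ge*, *pobi*, *vuha*).
*re* — last vowel /e/ (an unrounded vowel) → -ek → *reek*.
The last vowel of *lejgu* is /u/, which is a rounded vowel, so the suffix is -ton, giving *lejguton*.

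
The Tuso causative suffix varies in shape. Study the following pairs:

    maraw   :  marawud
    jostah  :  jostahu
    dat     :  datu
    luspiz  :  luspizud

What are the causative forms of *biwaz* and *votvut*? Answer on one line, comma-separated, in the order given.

The pattern is voicing of the final consonant: -u when the stem ends in a voiceless consonant (*jostah*, *dat*); -ud when the stem ends in a voiced consonant (*maraw*, *luspiz*).
*biwaz*: final consonant = /z/, voiced → -ud → *biwazud*.
*votvut*: final consonant = /t/, voiceless → -u → *votvutu*.

biwazud, votvutu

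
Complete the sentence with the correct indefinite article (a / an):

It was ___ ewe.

The indefinite article is chosen by the initial *sound* of the following word, not its spelling.
*ewe* begins with the sound /juː/ (pronounced /juː/) — a consonant sound.
So the article is *a*: It was a ewe.

a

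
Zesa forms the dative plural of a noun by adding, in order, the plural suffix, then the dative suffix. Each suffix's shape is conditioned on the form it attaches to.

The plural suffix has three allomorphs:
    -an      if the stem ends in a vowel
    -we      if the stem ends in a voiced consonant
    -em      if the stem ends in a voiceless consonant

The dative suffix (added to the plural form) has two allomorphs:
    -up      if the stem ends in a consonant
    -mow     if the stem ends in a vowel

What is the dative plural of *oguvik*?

oguvikemup

*oguvik*: final sound = /k/, a voiceless consonant → -em → *oguvikem*.
Since the final sound of the plural form *oguvikem* is /m/ (a consonant), it takes -up, giving *oguvikemup*.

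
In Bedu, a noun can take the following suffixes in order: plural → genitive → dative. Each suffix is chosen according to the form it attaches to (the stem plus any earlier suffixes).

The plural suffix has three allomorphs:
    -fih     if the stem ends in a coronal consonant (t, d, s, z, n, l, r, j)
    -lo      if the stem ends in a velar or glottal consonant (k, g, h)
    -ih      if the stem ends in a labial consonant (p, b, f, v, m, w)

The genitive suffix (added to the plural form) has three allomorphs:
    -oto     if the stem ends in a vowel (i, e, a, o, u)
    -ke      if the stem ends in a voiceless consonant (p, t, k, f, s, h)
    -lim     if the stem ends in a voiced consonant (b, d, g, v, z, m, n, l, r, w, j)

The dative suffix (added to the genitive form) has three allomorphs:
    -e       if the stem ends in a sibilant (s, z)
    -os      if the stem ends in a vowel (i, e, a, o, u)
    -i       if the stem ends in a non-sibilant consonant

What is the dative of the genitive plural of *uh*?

The final consonant of *uh* is /h/, which is velar/glottal, so the plural suffix is -lo, giving *uhlo*.
The plural form *uhlo*: final sound = /o/, a vowel → -oto → *uhlooto*.
The final sound of the genitive form *uhlooto* is /o/, which is a vowel, so the dative suffix is -os, giving *uhlootoos*.

uhlootoos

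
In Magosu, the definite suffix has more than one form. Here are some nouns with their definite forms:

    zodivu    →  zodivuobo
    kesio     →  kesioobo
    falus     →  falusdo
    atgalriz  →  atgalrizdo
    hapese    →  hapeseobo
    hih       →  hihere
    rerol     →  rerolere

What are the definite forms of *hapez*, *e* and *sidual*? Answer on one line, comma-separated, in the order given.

The alternation tracks the final sound of the stem — -do when the stem ends in a sibilant (*falus*, *atgalriz*); -ere when the stem ends in a non-sibilant consonant (*hih*, *rerol*); -obo when the stem ends in a vowel (*zodivu*, *kesio*, *hapese*).
The final sound of *hapez* is /z/, which is a sibilant, so the suffix is -do, giving *hapezdo*.
Since the final sound of *e* is /e/ (a vowel), it takes -obo, giving *eobo*.
*sidual*: final sound = /l/, a non-sibilant consonant → -ere → *sidualere*.

hapezdo, eobo, sidualere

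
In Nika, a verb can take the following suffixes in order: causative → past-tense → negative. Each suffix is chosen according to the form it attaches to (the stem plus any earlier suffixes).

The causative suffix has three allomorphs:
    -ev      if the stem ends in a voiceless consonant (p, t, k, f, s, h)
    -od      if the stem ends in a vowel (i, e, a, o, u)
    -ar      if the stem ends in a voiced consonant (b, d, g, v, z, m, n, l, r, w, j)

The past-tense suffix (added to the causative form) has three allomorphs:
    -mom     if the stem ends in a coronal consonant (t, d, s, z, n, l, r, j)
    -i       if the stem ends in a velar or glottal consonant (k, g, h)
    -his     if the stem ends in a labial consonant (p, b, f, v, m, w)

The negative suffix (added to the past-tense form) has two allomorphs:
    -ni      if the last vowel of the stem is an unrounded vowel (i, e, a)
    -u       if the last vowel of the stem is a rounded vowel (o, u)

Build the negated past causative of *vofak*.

vofakevhisni

The final sound of *vofak* is /k/, which is a voiceless consonant, so the causative suffix is -ev, giving *vofakev*.
The causative form *vofakev*: final consonant = /v/, labial → -his → *vofakevhis*.
The past-tense form *vofakevhis* — last vowel /i/ (an unrounded vowel) → -ni → *vofakevhisni*.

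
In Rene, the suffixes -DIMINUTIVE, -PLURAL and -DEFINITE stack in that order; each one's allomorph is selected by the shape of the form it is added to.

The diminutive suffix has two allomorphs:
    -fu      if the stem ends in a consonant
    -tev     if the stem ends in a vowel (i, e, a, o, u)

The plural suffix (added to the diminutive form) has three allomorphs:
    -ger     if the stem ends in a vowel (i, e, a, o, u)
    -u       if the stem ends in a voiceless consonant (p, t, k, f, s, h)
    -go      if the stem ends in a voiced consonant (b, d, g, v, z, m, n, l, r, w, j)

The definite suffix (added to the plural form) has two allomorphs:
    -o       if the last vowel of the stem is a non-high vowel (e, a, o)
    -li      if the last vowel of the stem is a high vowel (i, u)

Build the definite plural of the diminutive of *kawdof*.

*kawdof* — final sound /f/ (a consonant) → -fu → *kawdoffu*.
The diminutive form *kawdoffu*: final sound = /u/, a vowel → -ger → *kawdoffuger*.
The plural form *kawdoffuger*: last vowel = /e/, a non-high vowel → -o → *kawdoffugero*.

kawdoffugero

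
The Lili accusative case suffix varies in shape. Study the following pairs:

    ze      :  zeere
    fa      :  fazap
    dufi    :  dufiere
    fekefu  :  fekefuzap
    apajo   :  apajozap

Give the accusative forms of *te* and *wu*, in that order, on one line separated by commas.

Looking at the last vowel of each stem: -ere when the last vowel of the stem is a front vowel (*ze*, *dufi*); -zap when the last vowel of the stem is a back vowel (*fa*, *fekefu*, *apajo*).
*te* — last vowel /e/ (a front vowel) → -ere → *teere*.
Since the last vowel of *wu* is /u/ (a back vowel), it takes -zap, giving *wuzap*.

teere, wuzap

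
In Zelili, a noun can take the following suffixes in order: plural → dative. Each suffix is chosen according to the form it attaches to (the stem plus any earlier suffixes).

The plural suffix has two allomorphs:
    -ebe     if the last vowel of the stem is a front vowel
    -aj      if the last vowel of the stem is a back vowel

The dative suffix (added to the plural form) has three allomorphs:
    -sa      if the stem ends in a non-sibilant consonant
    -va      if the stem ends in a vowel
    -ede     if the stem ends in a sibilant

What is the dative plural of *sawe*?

*sawe*: last vowel = /e/, a front vowel → -ebe → *saweebe*.
The plural form *saweebe* — final sound /e/ (a vowel) → -va → *saweebeva*.

saweebeva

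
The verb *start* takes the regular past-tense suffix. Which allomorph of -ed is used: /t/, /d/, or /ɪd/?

The stem *start* ends in /t/ or /d/.
The -ed suffix is realized as /ɪd/ after /t, d/; as /t/ after other voiceless consonants; and as /d/ after other voiced sounds.
So -ed on *start* is pronounced /ɪd/.

/ɪd/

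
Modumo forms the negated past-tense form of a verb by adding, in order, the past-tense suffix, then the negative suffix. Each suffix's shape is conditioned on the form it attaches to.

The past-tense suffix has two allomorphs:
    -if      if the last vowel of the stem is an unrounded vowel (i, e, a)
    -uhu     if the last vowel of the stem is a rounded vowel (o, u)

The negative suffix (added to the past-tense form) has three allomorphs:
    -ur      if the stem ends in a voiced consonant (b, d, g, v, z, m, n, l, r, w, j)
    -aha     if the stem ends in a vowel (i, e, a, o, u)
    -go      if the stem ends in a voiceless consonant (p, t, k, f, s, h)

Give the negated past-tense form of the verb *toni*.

*toni*: last vowel = /i/, an unrounded vowel → -if → *toniif*.
Since the final sound of the past-tense form *toniif* is /f/ (a voiceless consonant), it takes -go, giving *toniifgo*.

toniifgo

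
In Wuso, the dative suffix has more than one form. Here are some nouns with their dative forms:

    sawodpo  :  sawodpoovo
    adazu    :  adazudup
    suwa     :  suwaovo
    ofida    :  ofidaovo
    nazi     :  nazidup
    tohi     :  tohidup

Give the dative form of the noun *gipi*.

The suffix is conditioned by the last vowel: -dup when the last vowel of the stem is a high vowel (*adazu*, *nazi*, *tohi*); -ovo when the last vowel of the stem is a non-high vowel (*sawodpo*, *suwa*, *ofida*).
*gipi* — last vowel /i/ (a high vowel) → -dup → *gipidup*.

gipidup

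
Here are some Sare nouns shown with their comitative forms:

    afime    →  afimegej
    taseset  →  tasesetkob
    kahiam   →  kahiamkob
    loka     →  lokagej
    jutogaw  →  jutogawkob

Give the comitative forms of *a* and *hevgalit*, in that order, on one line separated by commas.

agej, hevgalitkob

The alternation tracks the final sound of the stem — -kob when the stem ends in a consonant (*taseset*, *kahiam*, *jutogaw*); -gej when the stem ends in a vowel (*afime*, *loka*).
Since the final sound of *a* is /a/ (a vowel), it takes -gej, giving *agej*.
*hevgalit* — final sound /t/ (a consonant) → -kob → *hevgalitkob*.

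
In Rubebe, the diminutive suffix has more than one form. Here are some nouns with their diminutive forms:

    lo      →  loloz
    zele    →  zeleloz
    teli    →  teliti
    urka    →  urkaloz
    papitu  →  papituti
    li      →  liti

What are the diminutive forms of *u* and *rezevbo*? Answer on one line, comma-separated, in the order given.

Looking at the last vowel of each stem: -ti when the last vowel of the stem is a high vowel (*teli*, *papitu*, *li*); -loz when the last vowel of the stem is a non-high vowel (*lo*, *zele*, *urka*).
Since the last vowel of *u* is /u/ (a high vowel), it takes -ti, giving *uti*.
The last vowel of *rezevbo* is /o/, which is a non-high vowel, so the suffix is -loz, giving *rezevboloz*.

uti, rezevboloz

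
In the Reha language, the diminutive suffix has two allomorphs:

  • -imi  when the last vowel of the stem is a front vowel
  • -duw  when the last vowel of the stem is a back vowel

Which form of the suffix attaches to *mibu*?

-duw

Since the last vowel of *mibu* is /u/ (a back vowel), it takes -duw.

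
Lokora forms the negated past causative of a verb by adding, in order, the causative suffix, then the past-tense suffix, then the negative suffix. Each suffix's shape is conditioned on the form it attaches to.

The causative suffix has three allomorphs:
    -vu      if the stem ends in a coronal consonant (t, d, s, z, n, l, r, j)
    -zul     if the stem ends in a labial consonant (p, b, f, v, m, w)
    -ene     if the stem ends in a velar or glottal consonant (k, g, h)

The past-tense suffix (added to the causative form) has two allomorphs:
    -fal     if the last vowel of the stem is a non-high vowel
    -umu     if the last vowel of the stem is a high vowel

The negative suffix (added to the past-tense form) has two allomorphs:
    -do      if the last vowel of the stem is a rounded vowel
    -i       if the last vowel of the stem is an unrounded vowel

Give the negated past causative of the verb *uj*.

The final consonant of *uj* is /j/, which is coronal, so the causative suffix is -vu, giving *ujvu*.
Since the last vowel of the causative form *ujvu* is /u/ (a high vowel), it takes -umu, giving *ujvuumu*.
The past-tense form *ujvuumu* — last vowel /u/ (a rounded vowel) → -do → *ujvuumudo*.

ujvuumudo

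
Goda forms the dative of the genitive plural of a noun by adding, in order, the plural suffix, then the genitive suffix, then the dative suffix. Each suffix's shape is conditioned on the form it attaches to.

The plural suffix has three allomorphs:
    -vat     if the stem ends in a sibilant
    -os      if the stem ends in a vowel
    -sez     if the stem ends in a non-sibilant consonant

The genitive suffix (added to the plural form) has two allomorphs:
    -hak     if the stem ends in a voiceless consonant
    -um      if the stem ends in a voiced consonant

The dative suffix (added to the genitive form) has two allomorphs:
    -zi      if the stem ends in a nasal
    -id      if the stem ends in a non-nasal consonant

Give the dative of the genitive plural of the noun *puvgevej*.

puvgevejsezumzi

*puvgevej* — final sound /j/ (a non-sibilant consonant) → -sez → *puvgevejsez*.
The plural form *puvgevejsez*: final consonant = /z/, voiced → -um → *puvgevejsezum*.
The genitive form *puvgevejsezum*: final consonant = /m/, a nasal → -zi → *puvgevejsezumzi*.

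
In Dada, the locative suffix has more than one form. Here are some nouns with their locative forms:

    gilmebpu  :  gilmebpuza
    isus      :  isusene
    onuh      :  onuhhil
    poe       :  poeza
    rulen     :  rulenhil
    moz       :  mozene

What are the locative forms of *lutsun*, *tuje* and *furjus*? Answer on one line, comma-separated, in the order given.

The suffix is conditioned by the final sound: -ene when the stem ends in a sibilant (*isus*, *moz*); -hil when the stem ends in a non-sibilant consonant (*onuh*, *rulen*); -za when the stem ends in a vowel (*gilmebpu*, *poe*).
*lutsun* — final sound /n/ (a non-sibilant consonant) → -hil → *lutsunhil*.
*tuje* — final sound /e/ (a vowel) → -za → *tujeza*.
*furjus* — final sound /s/ (a sibilant) → -ene → *furjusene*.

lutsunhil, tujeza, furjusene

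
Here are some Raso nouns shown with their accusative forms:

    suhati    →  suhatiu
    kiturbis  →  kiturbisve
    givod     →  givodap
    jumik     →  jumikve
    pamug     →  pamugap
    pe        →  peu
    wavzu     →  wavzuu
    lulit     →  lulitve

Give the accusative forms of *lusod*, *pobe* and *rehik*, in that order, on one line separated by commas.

The pattern is voicing of the final sound: -ve when the stem ends in a voiceless consonant (*kiturbis*, *jumik*, *lulit*); -ap when the stem ends in a voiced consonant (*givod*, *pamug*); -u when the stem ends in a vowel (*suhati*, *pe*, *wavzu*).
*lusod*: final sound = /d/, a voiced consonant → -ap → *lusodap*.
Since the final sound of *pobe* is /e/ (a vowel), it takes -u, giving *pobeu*.
*rehik* — final sound /k/ (a voiceless consonant) → -ve → *rehikve*.

lusodap, pobeu, rehikve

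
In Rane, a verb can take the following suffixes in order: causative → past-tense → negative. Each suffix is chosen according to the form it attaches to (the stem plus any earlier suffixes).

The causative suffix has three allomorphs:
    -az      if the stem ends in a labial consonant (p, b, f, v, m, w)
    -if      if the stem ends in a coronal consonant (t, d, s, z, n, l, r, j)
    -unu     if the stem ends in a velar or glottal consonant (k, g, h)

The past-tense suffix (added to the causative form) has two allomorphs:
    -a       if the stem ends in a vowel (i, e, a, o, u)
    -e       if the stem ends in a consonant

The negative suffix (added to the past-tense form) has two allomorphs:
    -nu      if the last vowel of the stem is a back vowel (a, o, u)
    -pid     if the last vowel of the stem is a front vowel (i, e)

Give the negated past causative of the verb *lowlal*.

*lowlal*: final consonant = /l/, coronal → -if → *lowlalif*.
The final sound of the causative form *lowlalif* is /f/, which is a consonant, so the past-tense suffix is -e, giving *lowlalife*.
The past-tense form *lowlalife* — last vowel /e/ (a front vowel) → -pid → *lowlalifepid*.

lowlalifepid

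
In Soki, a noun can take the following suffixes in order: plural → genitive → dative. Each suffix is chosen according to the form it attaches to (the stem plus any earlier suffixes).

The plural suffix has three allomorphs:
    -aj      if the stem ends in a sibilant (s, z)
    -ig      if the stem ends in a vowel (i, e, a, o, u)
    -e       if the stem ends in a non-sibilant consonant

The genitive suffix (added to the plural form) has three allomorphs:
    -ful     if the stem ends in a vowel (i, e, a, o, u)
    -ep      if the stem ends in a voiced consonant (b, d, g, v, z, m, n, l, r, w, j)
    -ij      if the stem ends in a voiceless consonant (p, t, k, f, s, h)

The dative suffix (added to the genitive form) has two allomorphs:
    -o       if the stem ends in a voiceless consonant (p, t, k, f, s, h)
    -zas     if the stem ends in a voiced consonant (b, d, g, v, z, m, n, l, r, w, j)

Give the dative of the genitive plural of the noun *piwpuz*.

piwpuzajepo

*piwpuz* — final sound /z/ (a sibilant) → -aj → *piwpuzaj*.
The plural form *piwpuzaj* — final sound /j/ (a voiced consonant) → -ep → *piwpuzajep*.
The final consonant of the genitive form *piwpuzajep* is /p/, which is voiceless, so the dative suffix is -o, giving *piwpuzajepo*.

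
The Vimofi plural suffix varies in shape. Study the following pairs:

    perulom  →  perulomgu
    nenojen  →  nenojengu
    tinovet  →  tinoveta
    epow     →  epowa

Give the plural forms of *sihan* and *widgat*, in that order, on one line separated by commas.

The pattern is nasality of the final consonant: -gu when the stem ends in a nasal (*perulom*, *nenojen*); -a when the stem ends in a non-nasal consonant (*tinovet*, *epow*).
The final consonant of *sihan* is /n/, which is a nasal, so the suffix is -gu, giving *sihangu*.
Since the final consonant of *widgat* is /t/ (non-nasal), it takes -a, giving *widgata*.

sihangu, widgata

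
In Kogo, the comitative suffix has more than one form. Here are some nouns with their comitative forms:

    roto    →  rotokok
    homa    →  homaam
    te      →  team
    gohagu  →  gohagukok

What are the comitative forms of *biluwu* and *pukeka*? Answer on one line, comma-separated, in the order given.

biluwukok, pukekaam

The pattern is rounding harmony: -kok when the last vowel of the stem is a rounded vowel (*roto*, *gohagu*); -am when the last vowel of the stem is an unrounded vowel (*homa*, *te*).
*biluwu*: last vowel = /u/, a rounded vowel → -kok → *biluwukok*.
Since the last vowel of *pukeka* is /a/ (an unrounded vowel), it takes -am, giving *pukekaam*.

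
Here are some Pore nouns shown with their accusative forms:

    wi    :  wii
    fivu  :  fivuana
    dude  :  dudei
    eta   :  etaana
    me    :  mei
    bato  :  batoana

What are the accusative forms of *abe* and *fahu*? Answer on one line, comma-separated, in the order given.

abei, fahuana

Looking at the last vowel of each stem: -i when the last vowel of the stem is a front vowel (*wi*, *dude*, *me*); -ana when the last vowel of the stem is a back vowel (*fivu*, *eta*, *bato*).
*abe* — last vowel /e/ (a front vowel) → -i → *abei*.
*fahu*: last vowel = /u/, a back vowel → -ana → *fahuana*.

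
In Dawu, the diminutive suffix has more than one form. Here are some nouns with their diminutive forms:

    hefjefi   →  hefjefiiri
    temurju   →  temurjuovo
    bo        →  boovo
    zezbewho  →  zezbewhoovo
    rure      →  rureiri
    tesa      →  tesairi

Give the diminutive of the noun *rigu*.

The pattern is rounding harmony: -ovo when the last vowel of the stem is a rounded vowel (*temurju*, *bo*, *zezbewho*); -iri when the last vowel of the stem is an unrounded vowel (*hefjefi*, *rure*, *tesa*).
*rigu* — last vowel /u/ (a rounded vowel) → -ovo → *riguovo*.

riguovo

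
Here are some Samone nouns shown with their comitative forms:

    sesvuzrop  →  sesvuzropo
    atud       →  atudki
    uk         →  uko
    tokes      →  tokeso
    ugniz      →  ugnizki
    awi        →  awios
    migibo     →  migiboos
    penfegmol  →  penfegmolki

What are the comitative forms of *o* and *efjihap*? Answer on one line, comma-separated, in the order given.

oos, efjihapo

Looking at the final sound of each stem: -o when the stem ends in a voiceless consonant (*sesvuzrop*, *uk*, *tokes*); -ki when the stem ends in a voiced consonant (*atud*, *ugniz*, *penfegmol*); -os when the stem ends in a vowel (*awi*, *migibo*).
*o*: final sound = /o/, a vowel → -os → *oos*.
Since the final sound of *efjihap* is /p/ (a voiceless consonant), it takes -o, giving *efjihapo*.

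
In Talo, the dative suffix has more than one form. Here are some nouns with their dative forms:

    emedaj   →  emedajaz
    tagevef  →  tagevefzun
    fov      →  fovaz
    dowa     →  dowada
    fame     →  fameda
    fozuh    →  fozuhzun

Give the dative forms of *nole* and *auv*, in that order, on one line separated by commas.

The alternation tracks the final sound of the stem — -zun when the stem ends in a voiceless consonant (*tagevef*, *fozuh*); -az when the stem ends in a voiced consonant (*emedaj*, *fov*); -da when the stem ends in a vowel (*dowa*, *fame*).
*nole* — final sound /e/ (a vowel) → -da → *noleda*.
*auv* — final sound /v/ (a voiced consonant) → -az → *auvaz*.

noleda, auvaz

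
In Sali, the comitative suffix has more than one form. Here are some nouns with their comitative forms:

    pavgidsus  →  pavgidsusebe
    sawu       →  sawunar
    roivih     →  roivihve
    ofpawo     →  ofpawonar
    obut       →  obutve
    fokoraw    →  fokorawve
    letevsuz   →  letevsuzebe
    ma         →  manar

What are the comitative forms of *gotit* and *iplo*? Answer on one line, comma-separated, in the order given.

The alternation tracks the final sound of the stem — -ebe when the stem ends in a sibilant (*pavgidsus*, *letevsuz*); -ve when the stem ends in a non-sibilant consonant (*roivih*, *obut*, *fokoraw*); -nar when the stem ends in a vowel (*sawu*, *ofpawo*, *ma*).
*gotit* — final sound /t/ (a non-sibilant consonant) → -ve → *gotitve*.
*iplo* — final sound /o/ (a vowel) → -nar → *iplonar*.

gotitve, iplonar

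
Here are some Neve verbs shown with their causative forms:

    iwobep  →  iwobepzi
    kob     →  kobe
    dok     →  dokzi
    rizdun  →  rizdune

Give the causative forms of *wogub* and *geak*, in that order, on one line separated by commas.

The pattern is voicing of the final consonant: -zi when the stem ends in a voiceless consonant (*iwobep*, *dok*); -e when the stem ends in a voiced consonant (*kob*, *rizdun*).
*wogub*: final consonant = /b/, voiced → -e → *wogube*.
*geak* — final consonant /k/ (voiceless) → -zi → *geakzi*.

wogube, geakzi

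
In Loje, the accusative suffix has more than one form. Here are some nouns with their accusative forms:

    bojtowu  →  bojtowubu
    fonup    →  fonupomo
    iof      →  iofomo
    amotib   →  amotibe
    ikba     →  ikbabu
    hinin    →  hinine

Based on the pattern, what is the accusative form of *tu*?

tubu

The suffix is conditioned by the final sound: -omo when the stem ends in a voiceless consonant (*fonup*, *iof*); -e when the stem ends in a voiced consonant (*amotib*, *hinin*); -bu when the stem ends in a vowel (*bojtowu*, *ikba*).
Since the final sound of *tu* is /u/ (a vowel), it takes -bu, giving *tubu*.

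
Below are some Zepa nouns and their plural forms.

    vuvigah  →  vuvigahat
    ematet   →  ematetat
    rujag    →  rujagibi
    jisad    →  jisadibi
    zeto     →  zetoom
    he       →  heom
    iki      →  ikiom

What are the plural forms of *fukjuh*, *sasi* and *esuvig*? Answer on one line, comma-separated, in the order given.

fukjuhat, sasiom, esuvigibi

The alternation tracks the final sound of the stem — -at when the stem ends in a voiceless consonant (*vuvigah*, *ematet*); -ibi when the stem ends in a voiced consonant (*rujag*, *jisad*); -om when the stem ends in a vowel (*zeto*, *he*, *iki*).
Since the final sound of *fukjuh* is /h/ (a voiceless consonant), it takes -at, giving *fukjuhat*.
Since the final sound of *sasi* is /i/ (a vowel), it takes -om, giving *sasiom*.
The final sound of *esuvig* is /g/, which is a voiced consonant, so the suffix is -ibi, giving *esuvigibi*.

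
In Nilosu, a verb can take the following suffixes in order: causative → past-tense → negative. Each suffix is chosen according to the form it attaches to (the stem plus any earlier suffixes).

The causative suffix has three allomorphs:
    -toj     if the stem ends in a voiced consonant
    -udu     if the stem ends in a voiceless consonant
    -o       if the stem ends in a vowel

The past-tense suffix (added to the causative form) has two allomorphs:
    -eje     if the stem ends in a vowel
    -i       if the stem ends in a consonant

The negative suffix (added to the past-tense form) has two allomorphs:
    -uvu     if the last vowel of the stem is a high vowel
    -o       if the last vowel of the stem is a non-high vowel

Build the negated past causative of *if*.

Since the final sound of *if* is /f/ (a voiceless consonant), it takes -udu, giving *ifudu*.
The causative form *ifudu*: final sound = /u/, a vowel → -eje → *ifudueje*.
The last vowel of the past-tense form *ifudueje* is /e/, which is a non-high vowel, so the negative suffix is -o, giving *ifuduejeo*.

ifuduejeo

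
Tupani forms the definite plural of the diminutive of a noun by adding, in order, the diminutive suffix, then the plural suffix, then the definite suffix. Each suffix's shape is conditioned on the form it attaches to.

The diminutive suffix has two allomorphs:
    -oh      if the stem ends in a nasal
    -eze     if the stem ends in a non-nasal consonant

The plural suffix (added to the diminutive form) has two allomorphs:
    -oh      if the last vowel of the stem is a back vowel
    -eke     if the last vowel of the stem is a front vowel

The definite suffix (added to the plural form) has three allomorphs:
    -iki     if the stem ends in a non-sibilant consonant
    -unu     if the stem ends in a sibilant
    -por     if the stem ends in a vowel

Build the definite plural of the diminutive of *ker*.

kerezeekepor

The final consonant of *ker* is /r/, which is non-nasal, so the diminutive suffix is -eze, giving *kereze*.
The last vowel of the diminutive form *kereze* is /e/, which is a front vowel, so the plural suffix is -eke, giving *kerezeeke*.
The plural form *kerezeeke* — final sound /e/ (a vowel) → -por → *kerezeekepor*.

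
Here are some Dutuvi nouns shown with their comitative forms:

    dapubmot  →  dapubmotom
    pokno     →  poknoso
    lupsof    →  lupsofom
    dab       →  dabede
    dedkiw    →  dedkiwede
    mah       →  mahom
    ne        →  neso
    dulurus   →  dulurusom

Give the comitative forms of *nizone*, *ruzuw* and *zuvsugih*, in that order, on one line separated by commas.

The pattern is voicing of the final sound: -om when the stem ends in a voiceless consonant (*dapubmot*, *lupsof*, *mah*, *dulurus*); -ede when the stem ends in a voiced consonant (*dab*, *dedkiw*); -so when the stem ends in a vowel (*pokno*, *ne*).
Since the final sound of *nizone* is /e/ (a vowel), it takes -so, giving *nizoneso*.
*ruzuw*: final sound = /w/, a voiced consonant → -ede → *ruzuwede*.
*zuvsugih* — final sound /h/ (a voiceless consonant) → -om → *zuvsugihom*.

nizoneso, ruzuwede, zuvsugihom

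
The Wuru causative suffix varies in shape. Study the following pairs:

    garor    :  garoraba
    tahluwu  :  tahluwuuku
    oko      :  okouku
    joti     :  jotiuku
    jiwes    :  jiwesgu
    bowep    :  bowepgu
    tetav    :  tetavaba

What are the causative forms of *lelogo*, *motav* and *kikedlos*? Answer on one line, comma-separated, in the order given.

The suffix is conditioned by the final sound: -gu when the stem ends in a voiceless consonant (*jiwes*, *bowep*); -aba when the stem ends in a voiced consonant (*garor*, *tetav*); -uku when the stem ends in a vowel (*tahluwu*, *oko*, *joti*).
*lelogo* — final sound /o/ (a vowel) → -uku → *lelogouku*.
The final sound of *motav* is /v/, which is a voiced consonant, so the suffix is -aba, giving *motavaba*.
*kikedlos* — final sound /s/ (a voiceless consonant) → -gu → *kikedlosgu*.

lelogouku, motavaba, kikedlosgu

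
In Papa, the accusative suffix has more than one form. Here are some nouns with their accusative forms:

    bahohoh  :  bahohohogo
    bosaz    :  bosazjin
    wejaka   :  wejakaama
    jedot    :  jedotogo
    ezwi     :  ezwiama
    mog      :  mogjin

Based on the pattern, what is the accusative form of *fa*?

The suffix is conditioned by the final sound: -ogo when the stem ends in a voiceless consonant (*bahohoh*, *jedot*); -jin when the stem ends in a voiced consonant (*bosaz*, *mog*); -ama when the stem ends in a vowel (*wejaka*, *ezwi*).
Since the final sound of *fa* is /a/ (a vowel), it takes -ama, giving *faama*.

faama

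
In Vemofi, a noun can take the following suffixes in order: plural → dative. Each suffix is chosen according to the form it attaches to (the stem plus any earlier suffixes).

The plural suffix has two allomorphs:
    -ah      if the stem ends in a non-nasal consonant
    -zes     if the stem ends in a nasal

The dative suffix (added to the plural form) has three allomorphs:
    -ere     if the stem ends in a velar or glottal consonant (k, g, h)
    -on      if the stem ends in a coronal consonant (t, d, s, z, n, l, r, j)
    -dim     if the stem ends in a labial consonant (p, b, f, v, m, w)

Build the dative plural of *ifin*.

ifinzeson

*ifin*: final consonant = /n/, a nasal → -zes → *ifinzes*.
Since the final consonant of the plural form *ifinzes* is /s/ (coronal), it takes -on, giving *ifinzeson*.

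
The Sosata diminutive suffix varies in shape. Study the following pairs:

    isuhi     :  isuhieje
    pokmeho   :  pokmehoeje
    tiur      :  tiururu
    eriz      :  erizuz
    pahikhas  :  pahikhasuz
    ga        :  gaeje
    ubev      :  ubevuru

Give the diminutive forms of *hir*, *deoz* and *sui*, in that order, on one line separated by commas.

Looking at the final sound of each stem: -uz when the stem ends in a sibilant (*eriz*, *pahikhas*); -uru when the stem ends in a non-sibilant consonant (*tiur*, *ubev*); -eje when the stem ends in a vowel (*isuhi*, *pokmeho*, *ga*).
The final sound of *hir* is /r/, which is a non-sibilant consonant, so the suffix is -uru, giving *hiruru*.
Since the final sound of *deoz* is /z/ (a sibilant), it takes -uz, giving *deozuz*.
*sui*: final sound = /i/, a vowel → -eje → *suieje*.

hiruru, deozuz, suieje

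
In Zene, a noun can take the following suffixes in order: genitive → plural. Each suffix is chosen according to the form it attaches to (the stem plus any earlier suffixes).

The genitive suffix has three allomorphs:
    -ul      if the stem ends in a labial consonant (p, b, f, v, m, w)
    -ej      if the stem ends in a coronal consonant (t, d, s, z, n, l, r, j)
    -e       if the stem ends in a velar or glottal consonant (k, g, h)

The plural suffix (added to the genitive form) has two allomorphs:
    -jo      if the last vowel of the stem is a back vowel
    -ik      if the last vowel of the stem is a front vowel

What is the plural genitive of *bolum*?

bolumuljo

The final consonant of *bolum* is /m/, which is labial, so the genitive suffix is -ul, giving *bolumul*.
The genitive form *bolumul*: last vowel = /u/, a back vowel → -jo → *bolumuljo*.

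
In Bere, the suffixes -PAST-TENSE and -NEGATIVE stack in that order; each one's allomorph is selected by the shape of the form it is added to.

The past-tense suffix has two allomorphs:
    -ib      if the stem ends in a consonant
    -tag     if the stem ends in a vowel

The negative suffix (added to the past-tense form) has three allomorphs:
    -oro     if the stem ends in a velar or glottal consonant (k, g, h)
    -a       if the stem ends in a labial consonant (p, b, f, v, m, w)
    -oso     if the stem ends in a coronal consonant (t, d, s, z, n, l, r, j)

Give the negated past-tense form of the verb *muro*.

Since the final sound of *muro* is /o/ (a vowel), it takes -tag, giving *murotag*.
The final consonant of the past-tense form *murotag* is /g/, which is velar/glottal, so the negative suffix is -oro, giving *murotagoro*.

murotagoro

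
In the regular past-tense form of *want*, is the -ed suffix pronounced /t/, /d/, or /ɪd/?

/ɪd/

The stem *want* ends in /t/ or /d/.
The -ed suffix is realized as /ɪd/ after /t, d/; as /t/ after other voiceless consonants; and as /d/ after other voiced sounds.
So -ed on *want* is pronounced /ɪd/.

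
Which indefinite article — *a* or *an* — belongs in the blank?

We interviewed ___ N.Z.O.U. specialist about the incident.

an

The indefinite article is chosen by the initial *sound* of the following word, not its spelling.
The initialism *N.Z.O.U.* is read letter by letter; the first letter, N, is pronounced /ɛn/, which begins with a vowel sound.
So the article is *an*: We interviewed an N.Z.O.U. specialist about the incident.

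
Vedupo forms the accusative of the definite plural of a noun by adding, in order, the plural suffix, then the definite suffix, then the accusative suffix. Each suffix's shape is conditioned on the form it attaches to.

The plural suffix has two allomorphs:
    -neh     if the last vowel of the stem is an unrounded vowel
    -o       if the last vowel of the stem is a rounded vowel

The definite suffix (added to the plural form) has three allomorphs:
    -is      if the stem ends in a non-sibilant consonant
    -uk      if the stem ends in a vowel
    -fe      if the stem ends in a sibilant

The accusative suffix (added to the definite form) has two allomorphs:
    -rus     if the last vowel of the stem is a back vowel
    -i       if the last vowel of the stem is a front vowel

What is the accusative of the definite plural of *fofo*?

fofooukrus

*fofo* — last vowel /o/ (a rounded vowel) → -o → *fofoo*.
The final sound of the plural form *fofoo* is /o/, which is a vowel, so the definite suffix is -uk, giving *fofoouk*.
The definite form *fofoouk*: last vowel = /u/, a back vowel → -rus → *fofooukrus*.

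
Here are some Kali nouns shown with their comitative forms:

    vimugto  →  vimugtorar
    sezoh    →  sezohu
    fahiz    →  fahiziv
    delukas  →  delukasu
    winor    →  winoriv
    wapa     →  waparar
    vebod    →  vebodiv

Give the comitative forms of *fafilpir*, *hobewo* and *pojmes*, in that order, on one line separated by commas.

fafilpiriv, hobeworar, pojmesu

The alternation tracks the final sound of the stem — -u when the stem ends in a voiceless consonant (*sezoh*, *delukas*); -iv when the stem ends in a voiced consonant (*fahiz*, *winor*, *vebod*); -rar when the stem ends in a vowel (*vimugto*, *wapa*).
*fafilpir*: final sound = /r/, a voiced consonant → -iv → *fafilpiriv*.
*hobewo*: final sound = /o/, a vowel → -rar → *hobeworar*.
Since the final sound of *pojmes* is /s/ (a voiceless consonant), it takes -u, giving *pojmesu*.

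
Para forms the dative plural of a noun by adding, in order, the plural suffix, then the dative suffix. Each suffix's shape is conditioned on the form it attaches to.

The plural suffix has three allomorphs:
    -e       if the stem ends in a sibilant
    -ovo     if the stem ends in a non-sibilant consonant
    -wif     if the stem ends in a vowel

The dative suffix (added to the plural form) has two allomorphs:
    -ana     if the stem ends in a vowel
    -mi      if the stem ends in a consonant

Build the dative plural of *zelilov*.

zelilovovoana

Since the final sound of *zelilov* is /v/ (a non-sibilant consonant), it takes -ovo, giving *zelilovovo*.
Since the final sound of the plural form *zelilovovo* is /o/ (a vowel), it takes -ana, giving *zelilovovoana*.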